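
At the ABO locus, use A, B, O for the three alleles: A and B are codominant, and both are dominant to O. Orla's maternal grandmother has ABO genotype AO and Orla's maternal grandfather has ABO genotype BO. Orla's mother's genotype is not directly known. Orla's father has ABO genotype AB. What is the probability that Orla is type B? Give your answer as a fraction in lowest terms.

Orla's mother's ABO genotype from AO × BO: 1/4 AB, 1/4 AO, 1/4 BO, 1/4 OO.
Crossing each possibility with the father AB and summing P(type B): 1/4·1/4 + 1/4·1/4 + 1/4·1/2 + 1/4·1/2 = 3/8.

3/8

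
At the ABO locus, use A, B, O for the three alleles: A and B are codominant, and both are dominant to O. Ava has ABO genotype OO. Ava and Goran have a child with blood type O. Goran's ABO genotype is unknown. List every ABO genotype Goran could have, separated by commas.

For each candidate genotype of Goran, check whether crossing it with OO can produce every observed child phenotype.
  AA → possible child types {A} ✗
  AB → possible child types {A, B} ✗
  AO → possible child types {O, A} ✓
  BB → possible child types {B} ✗
  BO → possible child types {O, B} ✓
  OO → possible child types {O} ✓

AO, BO, OO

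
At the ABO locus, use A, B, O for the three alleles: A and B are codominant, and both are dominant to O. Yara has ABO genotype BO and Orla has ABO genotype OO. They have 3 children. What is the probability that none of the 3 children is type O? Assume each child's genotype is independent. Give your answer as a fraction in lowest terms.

1/8

ABO cross BO × OO → 1/2 O, 1/2 B.
So P(type O) = 1/2 per child.
P(not type O) = 1/2 for one child; (1/2)^3 = 1/8.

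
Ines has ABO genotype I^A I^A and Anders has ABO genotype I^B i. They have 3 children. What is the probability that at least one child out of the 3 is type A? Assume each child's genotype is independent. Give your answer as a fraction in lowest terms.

7/8

ABO cross I^A I^A × I^B i → 1/2 A, 1/2 AB.
So P(type A) = 1/2 per child.
P(none) = (1/2)^3 = 1/8; P(at least one) = 1 − 1/8 = 7/8.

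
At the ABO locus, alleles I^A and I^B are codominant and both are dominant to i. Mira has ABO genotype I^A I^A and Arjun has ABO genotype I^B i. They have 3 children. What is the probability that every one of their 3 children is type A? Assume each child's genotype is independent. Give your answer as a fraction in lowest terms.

1/8

ABO cross I^A I^A × I^B i → 1/2 A, 1/2 AB.
So P(type A) = 1/2 per child.
All 3 independent: (1/2)^3 = 1/8.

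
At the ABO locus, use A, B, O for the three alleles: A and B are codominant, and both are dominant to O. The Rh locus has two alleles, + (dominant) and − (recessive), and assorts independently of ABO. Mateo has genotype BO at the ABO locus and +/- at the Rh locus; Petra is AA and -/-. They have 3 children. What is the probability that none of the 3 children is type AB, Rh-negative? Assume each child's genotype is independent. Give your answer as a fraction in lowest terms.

ABO cross BO × AA → 1/2 A, 1/2 AB.
Rh cross +/- × -/- → 1/2 Rh+, 1/2 Rh-; so P(type AB, Rh-negative) = 1/2 × 1/2 = 1/4 per child.
P(not type AB, Rh-negative) = 3/4 for one child; (3/4)^3 = 27/64.

27/64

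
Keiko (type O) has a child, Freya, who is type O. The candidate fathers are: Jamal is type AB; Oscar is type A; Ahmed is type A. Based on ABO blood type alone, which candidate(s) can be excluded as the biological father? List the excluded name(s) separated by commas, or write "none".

A candidate is excluded only if no genotype consistent with his phenotype could produce a type O child with a type O mother.
Jamal (type AB): no genotype consistent with that phenotype can produce a type-O child with a type-O mother.

Jamal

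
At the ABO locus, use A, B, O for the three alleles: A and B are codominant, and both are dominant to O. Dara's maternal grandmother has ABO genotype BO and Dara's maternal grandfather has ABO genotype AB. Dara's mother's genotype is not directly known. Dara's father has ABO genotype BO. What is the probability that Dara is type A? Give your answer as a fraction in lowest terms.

1/8

Dara's mother's ABO genotype from BO × AB: 1/4 AB, 1/4 AO, 1/4 BB, 1/4 BO.
Crossing each possibility with the father BO and summing P(type A): 1/4·1/4 + 1/4·1/4 + 1/4·0 + 1/4·0 = 1/8.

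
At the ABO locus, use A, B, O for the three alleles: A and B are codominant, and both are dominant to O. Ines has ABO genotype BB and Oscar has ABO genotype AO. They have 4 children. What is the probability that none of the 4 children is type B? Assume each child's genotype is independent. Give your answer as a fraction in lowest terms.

1/16

ABO cross BB × AO → 1/2 B, 1/2 AB.
So P(type B) = 1/2 per child.
P(not type B) = 1/2 for one child; (1/2)^4 = 1/16.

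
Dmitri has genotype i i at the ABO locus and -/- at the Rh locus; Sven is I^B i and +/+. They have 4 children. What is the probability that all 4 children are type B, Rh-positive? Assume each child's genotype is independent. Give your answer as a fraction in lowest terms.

ABO cross i i × I^B i → 1/2 O, 1/2 B.
Rh cross -/- × +/+ → 1 Rh+; so P(type B, Rh-positive) = 1/2 × 1 = 1/2 per child.
All 4 independent: (1/2)^4 = 1/16.

1/16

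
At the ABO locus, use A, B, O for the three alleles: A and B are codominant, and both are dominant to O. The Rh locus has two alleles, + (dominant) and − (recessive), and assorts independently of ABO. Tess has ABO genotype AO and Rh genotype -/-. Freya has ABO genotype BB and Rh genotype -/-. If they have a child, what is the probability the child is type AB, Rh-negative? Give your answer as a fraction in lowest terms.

1/2

ABO cross AO × BB → offspring phenotypes: 1/2 B, 1/2 AB.
Rh cross -/- × -/- → 1 Rh-.
Independent loci: P(type AB, Rh-negative) = 1/2 × 1 = 1/2.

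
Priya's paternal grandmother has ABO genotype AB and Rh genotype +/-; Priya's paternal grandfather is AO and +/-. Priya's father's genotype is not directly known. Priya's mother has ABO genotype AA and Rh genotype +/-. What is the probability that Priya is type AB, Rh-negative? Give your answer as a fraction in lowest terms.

Priya's father's ABO genotype from AB × AO: 1/4 AA, 1/4 AB, 1/4 AO, 1/4 BO.
Crossing each possibility with the mother AA and summing P(type AB): 1/4·0 + 1/4·1/2 + 1/4·0 + 1/4·1/2 = 1/4.
Similarly for Rh via the father's Rh distribution: P(Rh-) = 1/4.
Independent loci: 1/4 × 1/4 = 1/16.

1/16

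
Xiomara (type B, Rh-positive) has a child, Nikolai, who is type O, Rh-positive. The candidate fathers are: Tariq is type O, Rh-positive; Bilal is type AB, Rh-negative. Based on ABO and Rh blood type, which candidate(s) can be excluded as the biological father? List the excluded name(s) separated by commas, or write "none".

Bilal

A candidate is excluded only if no genotype consistent with his phenotype could produce a type O, Rh-positive child with a type B, Rh-positive mother.
Bilal (type AB, Rh-): no genotype consistent with that phenotype can produce a type-O Rh+ child with a type-B mother.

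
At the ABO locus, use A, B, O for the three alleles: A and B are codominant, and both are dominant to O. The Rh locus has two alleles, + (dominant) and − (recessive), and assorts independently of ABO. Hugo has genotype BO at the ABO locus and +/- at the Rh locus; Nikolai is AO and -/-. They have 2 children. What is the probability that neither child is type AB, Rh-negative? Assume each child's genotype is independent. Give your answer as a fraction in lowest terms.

ABO cross BO × AO → 1/4 O, 1/4 A, 1/4 B, 1/4 AB.
Rh cross +/- × -/- → 1/2 Rh+, 1/2 Rh-; so P(type AB, Rh-negative) = 1/4 × 1/2 = 1/8 per child.
P(not type AB, Rh-negative) = 7/8 for one child; (7/8)^2 = 49/64.

49/64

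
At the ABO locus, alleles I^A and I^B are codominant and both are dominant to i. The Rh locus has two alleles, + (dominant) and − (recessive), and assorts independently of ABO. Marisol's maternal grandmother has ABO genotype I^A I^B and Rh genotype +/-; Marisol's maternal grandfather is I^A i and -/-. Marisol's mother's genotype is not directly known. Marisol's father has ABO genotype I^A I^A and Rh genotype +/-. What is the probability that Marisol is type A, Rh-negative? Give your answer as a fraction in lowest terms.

9/32

Marisol's mother's ABO genotype from I^A I^B × I^A i: 1/4 I^A I^A, 1/4 I^A I^B, 1/4 I^A i, 1/4 I^B i.
Crossing each possibility with the father I^A I^A and summing P(type A): 1/4·1 + 1/4·1/2 + 1/4·1 + 1/4·1/2 = 3/4.
Similarly for Rh via the mother's Rh distribution: P(Rh-) = 3/8.
Independent loci: 3/4 × 3/8 = 9/32.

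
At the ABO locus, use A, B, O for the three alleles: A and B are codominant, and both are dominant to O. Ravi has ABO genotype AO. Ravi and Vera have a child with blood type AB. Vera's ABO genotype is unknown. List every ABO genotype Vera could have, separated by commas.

For each candidate genotype of Vera, check whether crossing it with AO can produce every observed child phenotype.
  AA → possible child types {A} ✗
  AB → possible child types {A, B, AB} ✓
  AO → possible child types {O, A} ✗
  BB → possible child types {B, AB} ✓
  BO → possible child types {O, A, B, AB} ✓
  OO → possible child types {O, A} ✗

AB, BB, BO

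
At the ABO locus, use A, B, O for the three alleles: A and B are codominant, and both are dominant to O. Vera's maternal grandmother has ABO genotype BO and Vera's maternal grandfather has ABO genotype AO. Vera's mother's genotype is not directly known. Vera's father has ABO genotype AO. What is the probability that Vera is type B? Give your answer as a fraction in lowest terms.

Vera's mother's ABO genotype from BO × AO: 1/4 AB, 1/4 AO, 1/4 BO, 1/4 OO.
Crossing each possibility with the father AO and summing P(type B): 1/4·1/4 + 1/4·0 + 1/4·1/4 + 1/4·0 = 1/8.

1/8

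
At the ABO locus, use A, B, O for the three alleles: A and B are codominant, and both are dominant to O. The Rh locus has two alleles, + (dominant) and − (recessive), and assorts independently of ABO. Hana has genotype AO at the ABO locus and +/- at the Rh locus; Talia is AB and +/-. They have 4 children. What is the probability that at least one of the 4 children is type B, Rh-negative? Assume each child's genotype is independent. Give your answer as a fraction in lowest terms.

ABO cross AO × AB → 1/2 A, 1/4 B, 1/4 AB.
Rh cross +/- × +/- → 3/4 Rh+, 1/4 Rh-; so P(type B, Rh-negative) = 1/4 × 1/4 = 1/16 per child.
P(none) = (15/16)^4 = 50625/65536; P(at least one) = 1 − 50625/65536 = 14911/65536.

14911/65536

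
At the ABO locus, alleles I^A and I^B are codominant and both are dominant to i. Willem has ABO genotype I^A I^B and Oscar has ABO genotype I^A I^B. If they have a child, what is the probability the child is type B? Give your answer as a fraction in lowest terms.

1/4

ABO cross I^A I^B × I^A I^B → offspring phenotypes: 1/4 A, 1/4 B, 1/2 AB.
So P(type B) = 1/4.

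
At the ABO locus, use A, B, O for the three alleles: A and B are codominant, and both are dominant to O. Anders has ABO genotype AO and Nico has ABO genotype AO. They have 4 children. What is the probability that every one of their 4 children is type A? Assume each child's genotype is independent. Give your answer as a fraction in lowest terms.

81/256

ABO cross AO × AO → 1/4 O, 3/4 A.
So P(type A) = 3/4 per child.
All 4 independent: (3/4)^4 = 81/256.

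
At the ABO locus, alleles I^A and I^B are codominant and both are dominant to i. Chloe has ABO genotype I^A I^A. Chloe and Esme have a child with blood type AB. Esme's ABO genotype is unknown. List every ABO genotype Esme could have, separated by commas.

For each candidate genotype of Esme, check whether crossing it with I^A I^A can produce every observed child phenotype.
  I^A I^A → possible child types {A} ✗
  I^A I^B → possible child types {A, AB} ✓
  I^A i → possible child types {A} ✗
  I^B I^B → possible child types {AB} ✓
  I^B i → possible child types {A, AB} ✓
  i i → possible child types {A} ✗

I^A I^B, I^B I^B, I^B i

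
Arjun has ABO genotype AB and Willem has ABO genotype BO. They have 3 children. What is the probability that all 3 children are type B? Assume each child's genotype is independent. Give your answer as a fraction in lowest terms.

ABO cross AB × BO → 1/4 A, 1/2 B, 1/4 AB.
So P(type B) = 1/2 per child.
All 3 independent: (1/2)^3 = 1/8.

1/8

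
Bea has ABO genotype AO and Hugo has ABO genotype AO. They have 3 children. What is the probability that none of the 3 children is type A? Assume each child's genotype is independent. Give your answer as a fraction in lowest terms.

ABO cross AO × AO → 1/4 O, 3/4 A.
So P(type A) = 3/4 per child.
P(not type A) = 1/4 for one child; (1/4)^3 = 1/64.

1/64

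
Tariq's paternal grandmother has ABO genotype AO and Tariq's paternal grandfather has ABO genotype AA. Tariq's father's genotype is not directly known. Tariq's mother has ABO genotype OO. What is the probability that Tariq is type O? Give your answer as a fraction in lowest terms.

Tariq's father's ABO genotype from AO × AA: 1/2 AA, 1/2 AO.
Crossing each possibility with the mother OO and summing P(type O): 1/2·0 + 1/2·1/2 = 1/4.

1/4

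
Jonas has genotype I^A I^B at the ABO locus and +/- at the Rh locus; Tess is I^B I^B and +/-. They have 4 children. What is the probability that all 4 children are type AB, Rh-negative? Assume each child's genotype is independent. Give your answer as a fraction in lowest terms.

ABO cross I^A I^B × I^B I^B → 1/2 B, 1/2 AB.
Rh cross +/- × +/- → 3/4 Rh+, 1/4 Rh-; so P(type AB, Rh-negative) = 1/2 × 1/4 = 1/8 per child.
All 4 independent: (1/8)^4 = 1/4096.

1/4096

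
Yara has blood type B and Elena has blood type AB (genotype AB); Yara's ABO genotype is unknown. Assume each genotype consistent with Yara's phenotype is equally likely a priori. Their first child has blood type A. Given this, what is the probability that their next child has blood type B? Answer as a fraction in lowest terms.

Possible genotypes: Yara ∈ {BB, BO}; Elena ∈ {AB}.
Weight each parental genotype pair by prior × P(type-A child):
  BO × AB: posterior weight 1; P(next child type B) = 1/2.
Weighted sum = 1/2.

1/2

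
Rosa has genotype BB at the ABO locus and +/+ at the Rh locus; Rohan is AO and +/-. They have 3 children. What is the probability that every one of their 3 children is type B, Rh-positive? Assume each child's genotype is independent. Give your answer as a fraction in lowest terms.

ABO cross BB × AO → 1/2 B, 1/2 AB.
Rh cross +/+ × +/- → 1 Rh+; so P(type B, Rh-positive) = 1/2 × 1 = 1/2 per child.
All 3 independent: (1/2)^3 = 1/8.

1/8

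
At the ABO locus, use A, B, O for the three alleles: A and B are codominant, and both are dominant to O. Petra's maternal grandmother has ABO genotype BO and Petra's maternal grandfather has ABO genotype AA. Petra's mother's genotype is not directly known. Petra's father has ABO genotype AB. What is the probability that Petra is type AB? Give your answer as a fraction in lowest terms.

3/8

Petra's mother's ABO genotype from BO × AA: 1/2 AB, 1/2 AO.
Crossing each possibility with the father AB and summing P(type AB): 1/2·1/2 + 1/2·1/4 = 3/8.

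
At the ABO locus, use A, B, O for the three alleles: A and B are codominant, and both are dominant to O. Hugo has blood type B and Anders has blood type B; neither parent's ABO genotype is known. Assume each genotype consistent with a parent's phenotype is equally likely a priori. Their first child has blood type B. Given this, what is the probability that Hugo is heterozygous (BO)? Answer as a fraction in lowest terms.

7/15

Possible genotypes: Hugo ∈ {BB, BO}; Anders ∈ {BB, BO}.
Weight each parental genotype pair by prior × P(type-B child):
  BB × BB: posterior weight 4/15.
  BB × BO: posterior weight 4/15.
  BO × BB: posterior weight 4/15.
  BO × BO: posterior weight 1/5.
Sum the posterior weight over pairs where Hugo is BO: 7/15.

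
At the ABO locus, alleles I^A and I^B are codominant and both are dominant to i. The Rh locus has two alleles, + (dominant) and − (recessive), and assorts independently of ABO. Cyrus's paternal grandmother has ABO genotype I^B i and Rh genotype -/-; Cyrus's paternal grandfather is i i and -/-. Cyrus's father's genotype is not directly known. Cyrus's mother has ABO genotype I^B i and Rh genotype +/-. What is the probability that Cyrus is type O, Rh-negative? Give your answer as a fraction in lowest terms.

Cyrus's father's ABO genotype from I^B i × i i: 1/2 I^B i, 1/2 i i.
Crossing each possibility with the mother I^B i and summing P(type O): 1/2·1/4 + 1/2·1/2 = 3/8.
Similarly for Rh via the father's Rh distribution: P(Rh-) = 1/2.
Independent loci: 3/8 × 1/2 = 3/16.

3/16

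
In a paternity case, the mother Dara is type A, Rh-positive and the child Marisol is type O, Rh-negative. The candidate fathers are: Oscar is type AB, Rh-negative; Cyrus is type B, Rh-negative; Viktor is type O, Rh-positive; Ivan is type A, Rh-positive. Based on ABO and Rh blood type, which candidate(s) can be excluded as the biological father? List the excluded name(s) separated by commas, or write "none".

A candidate is excluded only if no genotype consistent with his phenotype could produce a type O, Rh-negative child with a type A, Rh-positive mother.
Oscar (type AB, Rh-): no genotype consistent with that phenotype can produce a type-O Rh- child with a type-A mother.

Oscar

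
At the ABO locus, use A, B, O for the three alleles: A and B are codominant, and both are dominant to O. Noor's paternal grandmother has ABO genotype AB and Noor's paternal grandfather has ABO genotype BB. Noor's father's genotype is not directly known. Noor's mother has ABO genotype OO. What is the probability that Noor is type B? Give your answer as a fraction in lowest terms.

Noor's father's ABO genotype from AB × BB: 1/2 AB, 1/2 BB.
Crossing each possibility with the mother OO and summing P(type B): 1/2·1/2 + 1/2·1 = 3/4.

3/4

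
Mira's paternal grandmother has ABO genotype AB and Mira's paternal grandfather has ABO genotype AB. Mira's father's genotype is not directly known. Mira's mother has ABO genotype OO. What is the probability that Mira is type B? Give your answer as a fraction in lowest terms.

Mira's father's ABO genotype from AB × AB: 1/4 AA, 1/2 AB, 1/4 BB.
Crossing each possibility with the mother OO and summing P(type B): 1/4·0 + 1/2·1/2 + 1/4·1 = 1/2.

1/2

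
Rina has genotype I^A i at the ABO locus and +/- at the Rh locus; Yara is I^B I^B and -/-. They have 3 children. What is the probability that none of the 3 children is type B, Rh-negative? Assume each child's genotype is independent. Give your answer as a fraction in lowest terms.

27/64

ABO cross I^A i × I^B I^B → 1/2 B, 1/2 AB.
Rh cross +/- × -/- → 1/2 Rh+, 1/2 Rh-; so P(type B, Rh-negative) = 1/2 × 1/2 = 1/4 per child.
P(not type B, Rh-negative) = 3/4 for one child; (3/4)^3 = 27/64.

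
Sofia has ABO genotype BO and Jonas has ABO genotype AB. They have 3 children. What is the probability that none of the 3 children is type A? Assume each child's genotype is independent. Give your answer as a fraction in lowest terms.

ABO cross BO × AB → 1/4 A, 1/2 B, 1/4 AB.
So P(type A) = 1/4 per child.
P(not type A) = 3/4 for one child; (3/4)^3 = 27/64.

27/64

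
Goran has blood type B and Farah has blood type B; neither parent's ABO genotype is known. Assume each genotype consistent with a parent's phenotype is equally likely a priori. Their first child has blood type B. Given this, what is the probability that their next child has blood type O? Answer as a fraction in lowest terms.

Possible genotypes: Goran ∈ {I^B I^B, I^B i}; Farah ∈ {I^B I^B, I^B i}.
Weight each parental genotype pair by prior × P(type-B child):
  I^B I^B × I^B I^B: posterior weight 4/15; P(next child type O) = 0.
  I^B I^B × I^B i: posterior weight 4/15; P(next child type O) = 0.
  I^B i × I^B I^B: posterior weight 4/15; P(next child type O) = 0.
  I^B i × I^B i: posterior weight 1/5; P(next child type O) = 1/4.
Weighted sum = 1/20.

1/20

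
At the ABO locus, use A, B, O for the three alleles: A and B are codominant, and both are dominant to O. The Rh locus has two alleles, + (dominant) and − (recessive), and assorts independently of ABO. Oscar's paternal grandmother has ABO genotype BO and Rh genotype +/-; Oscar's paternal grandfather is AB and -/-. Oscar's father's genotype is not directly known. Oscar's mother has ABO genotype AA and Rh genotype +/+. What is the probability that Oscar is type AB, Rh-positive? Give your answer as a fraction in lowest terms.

Oscar's father's ABO genotype from BO × AB: 1/4 AB, 1/4 AO, 1/4 BB, 1/4 BO.
Crossing each possibility with the mother AA and summing P(type AB): 1/4·1/2 + 1/4·0 + 1/4·1 + 1/4·1/2 = 1/2.
Similarly for Rh via the father's Rh distribution: P(Rh+) = 1.
Independent loci: 1/2 × 1 = 1/2.

1/2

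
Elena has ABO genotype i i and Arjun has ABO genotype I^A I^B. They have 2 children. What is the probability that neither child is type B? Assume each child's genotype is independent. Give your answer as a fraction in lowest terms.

1/4

ABO cross i i × I^A I^B → 1/2 A, 1/2 B.
So P(type B) = 1/2 per child.
P(not type B) = 1/2 for one child; (1/2)^2 = 1/4.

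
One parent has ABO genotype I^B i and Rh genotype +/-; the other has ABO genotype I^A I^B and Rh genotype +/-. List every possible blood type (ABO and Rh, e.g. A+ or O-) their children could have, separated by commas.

A+, A-, B+, B-, AB+, AB-

Gametes from I^B i × I^A I^B give offspring ABO genotypes I^A I^B, I^A i, I^B I^B, I^B i, i.e. phenotypes A, B, AB.
Rh cross +/- × +/- → phenotypes Rh+, Rh-.
Combining independently: A+, A-, B+, B-, AB+, AB-.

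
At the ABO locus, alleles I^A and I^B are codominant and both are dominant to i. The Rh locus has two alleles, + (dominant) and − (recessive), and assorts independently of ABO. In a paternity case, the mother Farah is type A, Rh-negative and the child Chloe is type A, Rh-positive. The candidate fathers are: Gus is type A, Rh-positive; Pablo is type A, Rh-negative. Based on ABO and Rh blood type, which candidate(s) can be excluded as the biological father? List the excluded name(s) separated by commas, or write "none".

A candidate is excluded only if no genotype consistent with his phenotype could produce a type A, Rh-positive child with a type A, Rh-negative mother.
Pablo (type A, Rh-): no genotype consistent with that phenotype can produce a type-A Rh+ child with a type-A mother.

Pablo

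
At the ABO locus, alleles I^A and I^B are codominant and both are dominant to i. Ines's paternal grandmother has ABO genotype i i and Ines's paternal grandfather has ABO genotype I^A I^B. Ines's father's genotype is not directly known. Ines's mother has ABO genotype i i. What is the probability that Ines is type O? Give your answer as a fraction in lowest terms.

1/2

Ines's father's ABO genotype from i i × I^A I^B: 1/2 I^A i, 1/2 I^B i.
Crossing each possibility with the mother i i and summing P(type O): 1/2·1/2 + 1/2·1/2 = 1/2.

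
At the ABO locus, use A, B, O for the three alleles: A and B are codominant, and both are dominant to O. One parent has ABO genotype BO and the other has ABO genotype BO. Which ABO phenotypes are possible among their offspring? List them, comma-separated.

Gametes from BO × BO give offspring ABO genotypes BB, BO, OO, i.e. phenotypes O, B.

O, B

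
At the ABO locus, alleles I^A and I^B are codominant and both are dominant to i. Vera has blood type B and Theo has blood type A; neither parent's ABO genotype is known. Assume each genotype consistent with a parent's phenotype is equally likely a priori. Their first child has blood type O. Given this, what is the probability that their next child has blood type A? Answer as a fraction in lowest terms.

1/4

Possible genotypes: Vera ∈ {I^B I^B, I^B i}; Theo ∈ {I^A I^A, I^A i}.
Weight each parental genotype pair by prior × P(type-O child):
  I^B i × I^A i: posterior weight 1; P(next child type A) = 1/4.
Weighted sum = 1/4.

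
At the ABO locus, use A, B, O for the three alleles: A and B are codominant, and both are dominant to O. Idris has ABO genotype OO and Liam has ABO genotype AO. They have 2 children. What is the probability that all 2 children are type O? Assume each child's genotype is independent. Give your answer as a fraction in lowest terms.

ABO cross OO × AO → 1/2 O, 1/2 A.
So P(type O) = 1/2 per child.
All 2 independent: (1/2)^2 = 1/4.

1/4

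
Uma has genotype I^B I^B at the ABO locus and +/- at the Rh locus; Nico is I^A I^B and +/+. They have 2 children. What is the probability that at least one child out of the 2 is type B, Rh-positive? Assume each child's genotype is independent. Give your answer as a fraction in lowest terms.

ABO cross I^B I^B × I^A I^B → 1/2 B, 1/2 AB.
Rh cross +/- × +/+ → 1 Rh+; so P(type B, Rh-positive) = 1/2 × 1 = 1/2 per child.
P(none) = (1/2)^2 = 1/4; P(at least one) = 1 − 1/4 = 3/4.

3/4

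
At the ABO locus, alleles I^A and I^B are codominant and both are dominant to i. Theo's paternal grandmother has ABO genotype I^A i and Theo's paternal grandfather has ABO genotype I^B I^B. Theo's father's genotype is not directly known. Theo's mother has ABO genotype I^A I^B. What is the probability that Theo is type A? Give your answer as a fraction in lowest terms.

Theo's father's ABO genotype from I^A i × I^B I^B: 1/2 I^A I^B, 1/2 I^B i.
Crossing each possibility with the mother I^A I^B and summing P(type A): 1/2·1/4 + 1/2·1/4 = 1/4.

1/4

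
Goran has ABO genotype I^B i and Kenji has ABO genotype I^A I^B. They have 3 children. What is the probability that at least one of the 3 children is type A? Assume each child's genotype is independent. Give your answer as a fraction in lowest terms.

37/64

ABO cross I^B i × I^A I^B → 1/4 A, 1/2 B, 1/4 AB.
So P(type A) = 1/4 per child.
P(none) = (3/4)^3 = 27/64; P(at least one) = 1 − 27/64 = 37/64.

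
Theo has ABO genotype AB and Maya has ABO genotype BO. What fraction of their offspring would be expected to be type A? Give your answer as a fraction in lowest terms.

ABO cross AB × BO → offspring phenotypes: 1/4 A, 1/2 B, 1/4 AB.
So P(type A) = 1/4.

1/4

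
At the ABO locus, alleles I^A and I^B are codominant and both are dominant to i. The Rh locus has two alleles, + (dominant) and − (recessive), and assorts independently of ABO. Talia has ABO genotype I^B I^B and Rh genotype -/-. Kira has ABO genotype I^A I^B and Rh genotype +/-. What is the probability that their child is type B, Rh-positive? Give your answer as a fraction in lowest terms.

ABO cross I^B I^B × I^A I^B → offspring phenotypes: 1/2 B, 1/2 AB.
Rh cross -/- × +/- → 1/2 Rh+, 1/2 Rh-.
Independent loci: P(type B, Rh-positive) = 1/2 × 1/2 = 1/4.

1/4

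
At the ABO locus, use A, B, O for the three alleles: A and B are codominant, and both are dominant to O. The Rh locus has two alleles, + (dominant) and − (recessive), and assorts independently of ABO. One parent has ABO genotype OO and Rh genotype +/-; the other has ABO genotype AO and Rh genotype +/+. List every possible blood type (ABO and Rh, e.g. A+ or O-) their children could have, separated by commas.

Gametes from OO × AO give offspring ABO genotypes AO, OO, i.e. phenotypes O, A.
Rh cross +/- × +/+ → phenotypes Rh+.
Combining independently: O+, A+.

O+, A+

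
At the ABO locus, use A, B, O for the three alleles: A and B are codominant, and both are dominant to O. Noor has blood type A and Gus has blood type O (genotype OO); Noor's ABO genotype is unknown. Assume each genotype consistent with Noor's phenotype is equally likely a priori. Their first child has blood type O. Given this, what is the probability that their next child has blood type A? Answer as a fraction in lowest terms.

1/2

Possible genotypes: Noor ∈ {AA, AO}; Gus ∈ {OO}.
Weight each parental genotype pair by prior × P(type-O child):
  AO × OO: posterior weight 1; P(next child type A) = 1/2.
Weighted sum = 1/2.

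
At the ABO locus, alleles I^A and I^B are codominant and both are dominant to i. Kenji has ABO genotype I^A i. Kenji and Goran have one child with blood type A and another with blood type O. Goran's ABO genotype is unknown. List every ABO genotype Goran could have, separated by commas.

I^A i, I^B i, i i

For each candidate genotype of Goran, check whether crossing it with I^A i can produce every observed child phenotype.
  I^A I^A → possible child types {A} ✗
  I^A I^B → possible child types {A, B, AB} ✗
  I^A i → possible child types {O, A} ✓
  I^B I^B → possible child types {B, AB} ✗
  I^B i → possible child types {O, A, B, AB} ✓
  i i → possible child types {O, A} ✓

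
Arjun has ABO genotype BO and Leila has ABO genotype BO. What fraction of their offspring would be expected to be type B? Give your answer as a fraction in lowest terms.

3/4

ABO cross BO × BO → offspring phenotypes: 1/4 O, 3/4 B.
So P(type B) = 3/4.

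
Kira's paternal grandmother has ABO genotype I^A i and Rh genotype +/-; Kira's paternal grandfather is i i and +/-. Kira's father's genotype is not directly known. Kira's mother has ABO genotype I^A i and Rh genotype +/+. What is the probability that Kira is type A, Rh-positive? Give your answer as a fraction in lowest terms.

5/8

Kira's father's ABO genotype from I^A i × i i: 1/2 I^A i, 1/2 i i.
Crossing each possibility with the mother I^A i and summing P(type A): 1/2·3/4 + 1/2·1/2 = 5/8.
Similarly for Rh via the father's Rh distribution: P(Rh+) = 1.
Independent loci: 5/8 × 1 = 5/8.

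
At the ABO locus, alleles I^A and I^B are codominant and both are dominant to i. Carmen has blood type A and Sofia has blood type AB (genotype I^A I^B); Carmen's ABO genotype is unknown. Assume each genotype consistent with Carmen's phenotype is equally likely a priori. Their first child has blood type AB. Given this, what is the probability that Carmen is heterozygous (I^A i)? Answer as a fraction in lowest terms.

Possible genotypes: Carmen ∈ {I^A I^A, I^A i}; Sofia ∈ {I^A I^B}.
Weight each parental genotype pair by prior × P(type-AB child):
  I^A I^A × I^A I^B: posterior weight 2/3.
  I^A i × I^A I^B: posterior weight 1/3.
Sum the posterior weight over pairs where Carmen is I^A i: 1/3.

1/3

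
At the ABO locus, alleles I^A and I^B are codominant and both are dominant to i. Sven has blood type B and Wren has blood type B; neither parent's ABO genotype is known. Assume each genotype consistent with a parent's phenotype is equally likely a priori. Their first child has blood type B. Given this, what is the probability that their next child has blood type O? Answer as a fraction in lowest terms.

Possible genotypes: Sven ∈ {I^B I^B, I^B i}; Wren ∈ {I^B I^B, I^B i}.
Weight each parental genotype pair by prior × P(type-B child):
  I^B I^B × I^B I^B: posterior weight 4/15; P(next child type O) = 0.
  I^B I^B × I^B i: posterior weight 4/15; P(next child type O) = 0.
  I^B i × I^B I^B: posterior weight 4/15; P(next child type O) = 0.
  I^B i × I^B i: posterior weight 1/5; P(next child type O) = 1/4.
Weighted sum = 1/20.

1/20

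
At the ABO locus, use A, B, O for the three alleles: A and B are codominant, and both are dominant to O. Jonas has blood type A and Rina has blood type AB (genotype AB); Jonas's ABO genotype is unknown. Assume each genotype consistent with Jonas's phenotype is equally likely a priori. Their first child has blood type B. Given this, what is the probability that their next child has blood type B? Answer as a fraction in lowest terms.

1/4

Possible genotypes: Jonas ∈ {AA, AO}; Rina ∈ {AB}.
Weight each parental genotype pair by prior × P(type-B child):
  AO × AB: posterior weight 1; P(next child type B) = 1/4.
Weighted sum = 1/4.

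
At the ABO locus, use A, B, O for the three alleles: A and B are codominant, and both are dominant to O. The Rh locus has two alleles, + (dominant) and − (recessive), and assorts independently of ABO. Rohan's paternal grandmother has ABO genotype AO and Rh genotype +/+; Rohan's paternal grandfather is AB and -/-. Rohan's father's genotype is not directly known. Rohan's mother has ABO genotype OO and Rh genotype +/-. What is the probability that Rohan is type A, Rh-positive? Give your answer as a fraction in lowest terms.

3/8

Rohan's father's ABO genotype from AO × AB: 1/4 AA, 1/4 AB, 1/4 AO, 1/4 BO.
Crossing each possibility with the mother OO and summing P(type A): 1/4·1 + 1/4·1/2 + 1/4·1/2 + 1/4·0 = 1/2.
Similarly for Rh via the father's Rh distribution: P(Rh+) = 3/4.
Independent loci: 1/2 × 3/4 = 3/8.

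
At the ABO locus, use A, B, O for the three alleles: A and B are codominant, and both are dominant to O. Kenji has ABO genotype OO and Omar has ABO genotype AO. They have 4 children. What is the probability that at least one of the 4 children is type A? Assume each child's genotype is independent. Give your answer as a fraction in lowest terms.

ABO cross OO × AO → 1/2 O, 1/2 A.
So P(type A) = 1/2 per child.
P(none) = (1/2)^4 = 1/16; P(at least one) = 1 − 1/16 = 15/16.

15/16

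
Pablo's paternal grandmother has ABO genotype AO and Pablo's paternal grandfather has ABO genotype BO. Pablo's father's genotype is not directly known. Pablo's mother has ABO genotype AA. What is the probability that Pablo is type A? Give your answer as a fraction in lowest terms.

3/4

Pablo's father's ABO genotype from AO × BO: 1/4 AB, 1/4 AO, 1/4 BO, 1/4 OO.
Crossing each possibility with the mother AA and summing P(type A): 1/4·1/2 + 1/4·1 + 1/4·1/2 + 1/4·1 = 3/4.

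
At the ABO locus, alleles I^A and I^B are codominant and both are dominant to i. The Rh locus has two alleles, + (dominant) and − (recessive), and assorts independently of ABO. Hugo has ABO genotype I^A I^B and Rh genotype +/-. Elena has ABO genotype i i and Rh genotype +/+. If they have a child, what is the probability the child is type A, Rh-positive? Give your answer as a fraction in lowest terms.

1/2

ABO cross I^A I^B × i i → offspring phenotypes: 1/2 A, 1/2 B.
Rh cross +/- × +/+ → 1 Rh+.
Independent loci: P(type A, Rh-positive) = 1/2 × 1 = 1/2.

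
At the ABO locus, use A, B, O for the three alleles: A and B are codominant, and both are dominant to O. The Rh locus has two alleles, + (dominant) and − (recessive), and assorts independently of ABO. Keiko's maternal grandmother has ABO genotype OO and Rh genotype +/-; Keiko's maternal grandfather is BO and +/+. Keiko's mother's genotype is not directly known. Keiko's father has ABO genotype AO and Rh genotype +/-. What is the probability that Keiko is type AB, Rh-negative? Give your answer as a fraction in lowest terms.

1/64

Keiko's mother's ABO genotype from OO × BO: 1/2 BO, 1/2 OO.
Crossing each possibility with the father AO and summing P(type AB): 1/2·1/4 + 1/2·0 = 1/8.
Similarly for Rh via the mother's Rh distribution: P(Rh-) = 1/8.
Independent loci: 1/8 × 1/8 = 1/64.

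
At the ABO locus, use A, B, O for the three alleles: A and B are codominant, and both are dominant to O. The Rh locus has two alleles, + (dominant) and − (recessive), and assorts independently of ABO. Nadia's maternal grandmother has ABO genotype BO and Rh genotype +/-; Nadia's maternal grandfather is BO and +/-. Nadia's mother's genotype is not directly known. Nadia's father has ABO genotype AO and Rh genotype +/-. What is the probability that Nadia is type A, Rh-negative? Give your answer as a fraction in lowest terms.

Nadia's mother's ABO genotype from BO × BO: 1/4 BB, 1/2 BO, 1/4 OO.
Crossing each possibility with the father AO and summing P(type A): 1/4·0 + 1/2·1/4 + 1/4·1/2 = 1/4.
Similarly for Rh via the mother's Rh distribution: P(Rh-) = 1/4.
Independent loci: 1/4 × 1/4 = 1/16.

1/16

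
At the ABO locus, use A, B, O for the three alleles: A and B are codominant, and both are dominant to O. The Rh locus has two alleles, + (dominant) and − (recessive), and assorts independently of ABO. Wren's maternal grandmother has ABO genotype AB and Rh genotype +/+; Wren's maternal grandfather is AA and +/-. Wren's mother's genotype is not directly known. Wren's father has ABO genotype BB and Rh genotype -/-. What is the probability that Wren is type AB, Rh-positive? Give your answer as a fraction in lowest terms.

9/16

Wren's mother's ABO genotype from AB × AA: 1/2 AA, 1/2 AB.
Crossing each possibility with the father BB and summing P(type AB): 1/2·1 + 1/2·1/2 = 3/4.
Similarly for Rh via the mother's Rh distribution: P(Rh+) = 3/4.
Independent loci: 3/4 × 3/4 = 9/16.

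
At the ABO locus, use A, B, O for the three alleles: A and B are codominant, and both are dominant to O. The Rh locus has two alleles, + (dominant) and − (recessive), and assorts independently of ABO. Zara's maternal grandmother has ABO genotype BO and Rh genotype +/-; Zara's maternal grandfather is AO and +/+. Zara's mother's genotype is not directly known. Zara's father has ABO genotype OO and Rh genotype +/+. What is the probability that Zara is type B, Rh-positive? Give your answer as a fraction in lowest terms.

Zara's mother's ABO genotype from BO × AO: 1/4 AB, 1/4 AO, 1/4 BO, 1/4 OO.
Crossing each possibility with the father OO and summing P(type B): 1/4·1/2 + 1/4·0 + 1/4·1/2 + 1/4·0 = 1/4.
Similarly for Rh via the mother's Rh distribution: P(Rh+) = 1.
Independent loci: 1/4 × 1 = 1/4.

1/4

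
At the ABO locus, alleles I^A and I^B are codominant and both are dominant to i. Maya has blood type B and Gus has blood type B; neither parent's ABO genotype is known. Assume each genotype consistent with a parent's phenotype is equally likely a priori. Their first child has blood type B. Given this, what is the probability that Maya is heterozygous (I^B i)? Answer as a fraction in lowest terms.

7/15

Possible genotypes: Maya ∈ {I^B I^B, I^B i}; Gus ∈ {I^B I^B, I^B i}.
Weight each parental genotype pair by prior × P(type-B child):
  I^B I^B × I^B I^B: posterior weight 4/15.
  I^B I^B × I^B i: posterior weight 4/15.
  I^B i × I^B I^B: posterior weight 4/15.
  I^B i × I^B i: posterior weight 1/5.
Sum the posterior weight over pairs where Maya is I^B i: 7/15.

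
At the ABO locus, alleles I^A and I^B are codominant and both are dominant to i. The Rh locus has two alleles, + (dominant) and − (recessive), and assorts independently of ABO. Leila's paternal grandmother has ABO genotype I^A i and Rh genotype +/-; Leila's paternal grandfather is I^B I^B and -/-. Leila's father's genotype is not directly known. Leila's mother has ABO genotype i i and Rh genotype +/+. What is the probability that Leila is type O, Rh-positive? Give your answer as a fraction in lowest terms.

Leila's father's ABO genotype from I^A i × I^B I^B: 1/2 I^A I^B, 1/2 I^B i.
Crossing each possibility with the mother i i and summing P(type O): 1/2·0 + 1/2·1/2 = 1/4.
Similarly for Rh via the father's Rh distribution: P(Rh+) = 1.
Independent loci: 1/4 × 1 = 1/4.

1/4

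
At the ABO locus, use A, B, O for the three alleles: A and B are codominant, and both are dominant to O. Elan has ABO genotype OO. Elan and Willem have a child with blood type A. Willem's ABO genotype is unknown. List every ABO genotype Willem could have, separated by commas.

AA, AB, AO

For each candidate genotype of Willem, check whether crossing it with OO can produce every observed child phenotype.
  AA → possible child types {A} ✓
  AB → possible child types {A, B} ✓
  AO → possible child types {O, A} ✓
  BB → possible child types {B} ✗
  BO → possible child types {O, B} ✗
  OO → possible child types {O} ✗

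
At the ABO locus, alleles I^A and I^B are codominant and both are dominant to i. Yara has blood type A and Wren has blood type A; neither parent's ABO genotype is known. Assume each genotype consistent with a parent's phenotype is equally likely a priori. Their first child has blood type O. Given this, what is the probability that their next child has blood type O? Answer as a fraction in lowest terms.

Possible genotypes: Yara ∈ {I^A I^A, I^A i}; Wren ∈ {I^A I^A, I^A i}.
Weight each parental genotype pair by prior × P(type-O child):
  I^A i × I^A i: posterior weight 1; P(next child type O) = 1/4.
Weighted sum = 1/4.

1/4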